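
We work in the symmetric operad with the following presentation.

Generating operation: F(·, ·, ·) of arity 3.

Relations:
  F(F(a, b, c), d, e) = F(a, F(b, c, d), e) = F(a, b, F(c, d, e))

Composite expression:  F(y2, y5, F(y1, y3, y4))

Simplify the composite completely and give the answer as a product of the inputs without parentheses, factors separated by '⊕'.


y2 ⊕ y5 ⊕ y1 ⊕ y3 ⊕ y4

Associativity of F dissolves the nesting; only the y-input order survives.
F(y1, y3, y4) collapses to y1 ⊕ y3 ⊕ y4
F(y2, y5, F(y1, y3, y4)) collapses to y2 ⊕ y5 ⊕ y1 ⊕ y3 ⊕ y4


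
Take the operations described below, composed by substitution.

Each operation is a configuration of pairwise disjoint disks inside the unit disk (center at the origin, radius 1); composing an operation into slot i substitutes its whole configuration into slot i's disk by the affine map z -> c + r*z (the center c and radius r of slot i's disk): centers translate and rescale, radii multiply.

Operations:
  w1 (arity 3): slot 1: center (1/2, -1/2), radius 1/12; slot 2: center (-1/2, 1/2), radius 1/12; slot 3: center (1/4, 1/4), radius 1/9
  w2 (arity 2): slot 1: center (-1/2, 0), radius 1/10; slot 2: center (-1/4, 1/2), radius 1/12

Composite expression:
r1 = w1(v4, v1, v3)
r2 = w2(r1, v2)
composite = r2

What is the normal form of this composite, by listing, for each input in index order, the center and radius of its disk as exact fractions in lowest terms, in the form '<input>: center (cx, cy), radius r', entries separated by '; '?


v1: center (-11/20, 1/20), radius 1/120; v2: center (-1/4, 1/2), radius 1/12; v3: center (-19/40, 1/40), radius 1/90; v4: center (-9/20, -1/20), radius 1/120

Affine substitution under w2: radii multiply and v-centers shift.
input v4: composing its 2 substitution steps yields center (-9/20, -1/20), radius 1/120
input v1: composing its 2 substitution steps yields center (-11/20, 1/20), radius 1/120
input v3: composing its 2 substitution steps yields center (-19/40, 1/40), radius 1/90
input v2: composing its 1 substitution step yields center (-1/4, 1/2), radius 1/12


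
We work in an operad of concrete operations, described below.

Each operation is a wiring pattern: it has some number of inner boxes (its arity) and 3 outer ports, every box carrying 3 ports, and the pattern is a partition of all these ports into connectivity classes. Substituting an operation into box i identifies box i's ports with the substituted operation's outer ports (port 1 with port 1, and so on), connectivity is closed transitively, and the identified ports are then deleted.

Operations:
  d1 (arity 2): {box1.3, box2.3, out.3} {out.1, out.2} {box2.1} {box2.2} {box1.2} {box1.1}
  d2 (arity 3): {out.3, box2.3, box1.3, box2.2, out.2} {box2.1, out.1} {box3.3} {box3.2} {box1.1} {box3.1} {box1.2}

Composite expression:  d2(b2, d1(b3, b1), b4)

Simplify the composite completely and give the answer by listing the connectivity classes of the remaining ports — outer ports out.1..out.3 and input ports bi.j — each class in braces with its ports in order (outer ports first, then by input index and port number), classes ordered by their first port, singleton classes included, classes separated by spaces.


Substituting into d2 glues patterns; closure does the rest.
through d1, on inputs (b3, b1): {out.1, out.2} {out.3, b1.3, b3.3} {b1.1} {b1.2} {b3.1} {b3.2} (out.j = stage outer ports)
through d2, on inputs (b2, b3, b1, b4): {out.1, out.2, out.3, b1.3, b2.3, b3.3} {b1.1} {b1.2} {b2.1} {b2.2} {b3.1} {b3.2} {b4.1} {b4.2} {b4.3} (out.j = stage outer ports)

{out.1, out.2, out.3, b1.3, b2.3, b3.3} {b1.1} {b1.2} {b2.1} {b2.2} {b3.1} {b3.2} {b4.1} {b4.2} {b4.3}


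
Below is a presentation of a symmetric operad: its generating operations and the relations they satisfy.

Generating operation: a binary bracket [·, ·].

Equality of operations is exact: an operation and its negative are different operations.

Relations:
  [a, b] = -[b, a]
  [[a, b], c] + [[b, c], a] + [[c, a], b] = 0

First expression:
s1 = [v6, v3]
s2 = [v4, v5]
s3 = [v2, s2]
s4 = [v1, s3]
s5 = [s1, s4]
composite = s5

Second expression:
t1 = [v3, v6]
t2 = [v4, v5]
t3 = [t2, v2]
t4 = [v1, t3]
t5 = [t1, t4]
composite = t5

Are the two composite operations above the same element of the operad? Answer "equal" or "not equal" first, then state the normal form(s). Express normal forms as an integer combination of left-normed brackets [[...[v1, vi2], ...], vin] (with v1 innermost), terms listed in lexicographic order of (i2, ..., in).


equal; the common form is [[[[[v1, v2], v4], v5], v3], v6] - [[[[[v1, v2], v4], v5], v6], v3] - [[[[[v1, v2], v5], v4], v3], v6] + [[[[[v1, v2], v5], v4], v6], v3] - [[[[[v1, v4], v5], v2], v3], v6] + [[[[[v1, v4], v5], v2], v6], v3] + [[[[[v1, v5], v4], v2], v3], v6] - [[[[[v1, v5], v4], v2], v6], v3]

Reducing the first expression gives [[[[[v1, v2], v4], v5], v3], v6] - [[[[[v1, v2], v4], v5], v6], v3] - [[[[[v1, v2], v5], v4], v3], v6] + [[[[[v1, v2], v5], v4], v6], v3] - [[[[[v1, v4], v5], v2], v3], v6] + [[[[[v1, v4], v5], v2], v6], v3] + [[[[[v1, v5], v4], v2], v3], v6] - [[[[[v1, v5], v4], v2], v6], v3]
Reducing the second expression gives [[[[[v1, v2], v4], v5], v3], v6] - [[[[[v1, v2], v4], v5], v6], v3] - [[[[[v1, v2], v5], v4], v3], v6] + [[[[[v1, v2], v5], v4], v6], v3] - [[[[[v1, v4], v5], v2], v3], v6] + [[[[[v1, v4], v5], v2], v6], v3] + [[[[[v1, v5], v4], v2], v3], v6] - [[[[[v1, v5], v4], v2], v6], v3]
Identical normal forms: equal.


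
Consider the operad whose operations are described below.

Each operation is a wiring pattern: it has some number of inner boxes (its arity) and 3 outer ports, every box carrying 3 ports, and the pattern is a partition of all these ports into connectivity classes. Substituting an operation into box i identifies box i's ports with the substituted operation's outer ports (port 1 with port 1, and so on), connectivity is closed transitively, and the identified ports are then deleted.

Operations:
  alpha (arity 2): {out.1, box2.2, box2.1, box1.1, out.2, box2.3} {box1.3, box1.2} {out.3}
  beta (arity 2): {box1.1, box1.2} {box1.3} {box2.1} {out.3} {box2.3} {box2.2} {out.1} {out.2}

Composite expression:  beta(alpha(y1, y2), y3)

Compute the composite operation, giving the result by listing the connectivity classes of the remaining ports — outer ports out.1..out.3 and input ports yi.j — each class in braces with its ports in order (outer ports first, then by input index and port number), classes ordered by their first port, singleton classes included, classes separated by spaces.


{out.1} {out.2} {out.3} {y1.1, y2.1, y2.2, y2.3} {y1.2, y1.3} {y3.1} {y3.2} {y3.3}

Treat the ports identified at beta as solder joints: merge, then drop.
stage alpha: inputs (y1, y2), connectivity {out.1, out.2, y1.1, y2.1, y2.2, y2.3} {out.3} {y1.2, y1.3}, out.j its boundary
stage beta: inputs (y1, y2, y3), connectivity {out.1} {out.2} {out.3} {y1.1, y2.1, y2.2, y2.3} {y1.2, y1.3} {y3.1} {y3.2} {y3.3}, out.j its boundary


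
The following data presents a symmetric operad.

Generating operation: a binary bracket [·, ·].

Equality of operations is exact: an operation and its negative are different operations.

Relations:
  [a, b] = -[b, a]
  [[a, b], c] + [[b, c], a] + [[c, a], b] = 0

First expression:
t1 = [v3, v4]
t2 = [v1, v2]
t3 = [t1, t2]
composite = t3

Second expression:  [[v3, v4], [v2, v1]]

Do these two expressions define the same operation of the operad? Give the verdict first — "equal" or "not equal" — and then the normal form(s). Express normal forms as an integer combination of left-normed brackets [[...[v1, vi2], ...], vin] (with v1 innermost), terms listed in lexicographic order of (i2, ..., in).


not equal; the first gives -[[[v1, v2], v3], v4] + [[[v1, v2], v4], v3] and the second [[[v1, v2], v3], v4] - [[[v1, v2], v4], v3]

Reducing the first expression gives -[[[v1, v2], v3], v4] + [[[v1, v2], v4], v3]
Reducing the second expression gives [[[v1, v2], v3], v4] - [[[v1, v2], v4], v3]
The normal forms differ: not equal.


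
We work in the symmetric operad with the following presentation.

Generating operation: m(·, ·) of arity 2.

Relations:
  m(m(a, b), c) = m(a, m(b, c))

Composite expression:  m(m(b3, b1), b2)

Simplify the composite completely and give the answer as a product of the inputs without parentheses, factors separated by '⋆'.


Every regrouping of m is equal, so read the b-inputs in written order.
m(b3, b1) linearizes to b3 ⋆ b1
m(m(b3, b1), b2) linearizes to b3 ⋆ b1 ⋆ b2

b3 ⋆ b1 ⋆ b2


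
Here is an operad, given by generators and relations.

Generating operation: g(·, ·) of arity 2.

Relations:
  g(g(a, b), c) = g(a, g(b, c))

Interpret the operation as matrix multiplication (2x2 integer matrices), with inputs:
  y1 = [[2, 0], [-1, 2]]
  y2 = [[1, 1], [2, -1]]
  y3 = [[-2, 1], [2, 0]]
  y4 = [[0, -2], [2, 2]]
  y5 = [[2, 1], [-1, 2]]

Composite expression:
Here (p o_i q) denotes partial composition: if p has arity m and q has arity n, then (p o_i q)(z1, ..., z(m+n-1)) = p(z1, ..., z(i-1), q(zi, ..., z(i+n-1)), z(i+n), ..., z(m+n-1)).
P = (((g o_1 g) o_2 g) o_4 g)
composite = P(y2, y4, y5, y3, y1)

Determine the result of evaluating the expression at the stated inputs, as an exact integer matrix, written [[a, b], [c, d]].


[[-12, 8], [-66, 4]]

g(y4, y5) = [[2, -4], [2, 6]]
g(y2, g(y4, y5)) = [[4, 2], [2, -14]]
g(y3, y1) = [[-5, 2], [4, 0]]
g(g(y2, g(y4, y5)), g(y3, y1)) = [[-12, 8], [-66, 4]]


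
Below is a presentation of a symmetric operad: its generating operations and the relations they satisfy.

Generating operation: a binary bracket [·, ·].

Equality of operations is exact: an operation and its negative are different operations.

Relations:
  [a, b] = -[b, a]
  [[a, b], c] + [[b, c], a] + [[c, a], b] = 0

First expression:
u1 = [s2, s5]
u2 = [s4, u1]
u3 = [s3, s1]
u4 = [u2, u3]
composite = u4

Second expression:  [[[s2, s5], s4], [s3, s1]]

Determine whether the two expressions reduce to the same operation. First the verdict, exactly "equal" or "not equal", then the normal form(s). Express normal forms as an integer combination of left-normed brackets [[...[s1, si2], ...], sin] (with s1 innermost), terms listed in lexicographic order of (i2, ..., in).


Reducing the first expression gives -[[[[s1, s3], s2], s5], s4] + [[[[s1, s3], s4], s2], s5] - [[[[s1, s3], s4], s5], s2] + [[[[s1, s3], s5], s2], s4]
Reducing the second expression gives [[[[s1, s3], s2], s5], s4] - [[[[s1, s3], s4], s2], s5] + [[[[s1, s3], s4], s5], s2] - [[[[s1, s3], s5], s2], s4]
The normal forms differ: not equal.

not equal; first: -[[[[s1, s3], s2], s5], s4] + [[[[s1, s3], s4], s2], s5] - [[[[s1, s3], s4], s5], s2] + [[[[s1, s3], s5], s2], s4]; second: [[[[s1, s3], s2], s5], s4] - [[[[s1, s3], s4], s2], s5] + [[[[s1, s3], s4], s5], s2] - [[[[s1, s3], s5], s2], s4]


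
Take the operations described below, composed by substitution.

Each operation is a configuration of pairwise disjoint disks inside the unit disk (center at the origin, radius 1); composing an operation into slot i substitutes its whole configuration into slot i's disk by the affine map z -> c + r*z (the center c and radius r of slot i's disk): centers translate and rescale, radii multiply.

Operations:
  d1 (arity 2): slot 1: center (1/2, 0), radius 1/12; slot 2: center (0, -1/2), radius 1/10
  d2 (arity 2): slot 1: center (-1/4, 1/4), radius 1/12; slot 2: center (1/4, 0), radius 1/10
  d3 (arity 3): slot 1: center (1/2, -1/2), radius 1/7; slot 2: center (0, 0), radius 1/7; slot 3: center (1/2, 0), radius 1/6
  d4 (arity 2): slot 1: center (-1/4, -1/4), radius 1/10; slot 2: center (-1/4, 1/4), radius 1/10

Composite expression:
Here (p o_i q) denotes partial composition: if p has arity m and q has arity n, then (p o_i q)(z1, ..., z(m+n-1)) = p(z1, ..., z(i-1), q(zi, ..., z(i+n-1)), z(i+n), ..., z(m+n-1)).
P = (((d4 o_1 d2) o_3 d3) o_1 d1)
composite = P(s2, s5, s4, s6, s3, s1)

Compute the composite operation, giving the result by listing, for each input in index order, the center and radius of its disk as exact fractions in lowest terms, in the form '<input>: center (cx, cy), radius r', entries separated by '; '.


s1: center (-1/5, 1/4), radius 1/60; s2: center (-13/48, -9/40), radius 1/1440; s3: center (-1/4, 1/4), radius 1/70; s4: center (-9/40, -1/4), radius 1/100; s5: center (-11/40, -11/48), radius 1/1200; s6: center (-1/5, 1/5), radius 1/70

Each s-disk chains the slot maps above it in d4; radii multiply.
input s2: applying the 3 nested substitutions gives center (-13/48, -9/40), radius 1/1440
input s5: applying the 3 nested substitutions gives center (-11/40, -11/48), radius 1/1200
input s4: applying the 2 nested substitutions gives center (-9/40, -1/4), radius 1/100
input s6: applying the 2 nested substitutions gives center (-1/5, 1/5), radius 1/70
input s3: applying the 2 nested substitutions gives center (-1/4, 1/4), radius 1/70
input s1: applying the 2 nested substitutions gives center (-1/5, 1/4), radius 1/60


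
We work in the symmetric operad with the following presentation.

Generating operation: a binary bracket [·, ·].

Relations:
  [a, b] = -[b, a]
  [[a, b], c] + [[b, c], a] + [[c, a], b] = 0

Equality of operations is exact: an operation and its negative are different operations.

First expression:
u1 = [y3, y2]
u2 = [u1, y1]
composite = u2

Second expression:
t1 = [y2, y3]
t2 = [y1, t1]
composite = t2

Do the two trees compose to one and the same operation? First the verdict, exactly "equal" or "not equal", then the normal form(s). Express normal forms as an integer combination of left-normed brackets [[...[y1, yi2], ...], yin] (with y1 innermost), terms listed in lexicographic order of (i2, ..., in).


equal: each reduces to [[y1, y2], y3] - [[y1, y3], y2]

In normal form, the first expression is [[y1, y2], y3] - [[y1, y3], y2]
In normal form, the second expression is [[y1, y2], y3] - [[y1, y3], y2]
The forms coincide; equal.


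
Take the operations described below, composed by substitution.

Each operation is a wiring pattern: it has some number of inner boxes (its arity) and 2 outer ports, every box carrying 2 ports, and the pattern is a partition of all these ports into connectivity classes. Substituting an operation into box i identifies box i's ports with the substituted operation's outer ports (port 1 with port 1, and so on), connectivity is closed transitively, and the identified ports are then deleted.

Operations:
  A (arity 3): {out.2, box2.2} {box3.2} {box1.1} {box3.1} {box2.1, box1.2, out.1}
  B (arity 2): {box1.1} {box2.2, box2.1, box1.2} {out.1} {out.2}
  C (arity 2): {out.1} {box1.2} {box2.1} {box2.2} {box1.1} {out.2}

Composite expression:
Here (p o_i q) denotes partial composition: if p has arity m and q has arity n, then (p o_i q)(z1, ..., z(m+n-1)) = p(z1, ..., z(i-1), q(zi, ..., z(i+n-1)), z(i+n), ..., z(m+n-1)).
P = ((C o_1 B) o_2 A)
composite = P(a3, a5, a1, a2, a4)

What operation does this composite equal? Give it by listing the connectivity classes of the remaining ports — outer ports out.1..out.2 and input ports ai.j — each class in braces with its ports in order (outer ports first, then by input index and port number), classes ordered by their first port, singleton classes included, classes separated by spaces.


{out.1} {out.2} {a1.1, a1.2, a3.2, a5.2} {a2.1} {a2.2} {a3.1} {a4.1} {a4.2} {a5.1}


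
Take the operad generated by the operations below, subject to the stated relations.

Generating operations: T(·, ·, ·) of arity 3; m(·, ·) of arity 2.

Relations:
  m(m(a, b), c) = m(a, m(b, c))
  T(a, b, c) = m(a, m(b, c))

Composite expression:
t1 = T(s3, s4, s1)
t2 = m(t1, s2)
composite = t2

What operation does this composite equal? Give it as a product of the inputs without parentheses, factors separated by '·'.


s3 · s4 · s1 · s2

Under associativity of m, the answer is the s's in reading order.
T(s3, s4, s1) unparenthesizes to s3 · s4 · s1
m(T(s3, s4, s1), s2) unparenthesizes to s3 · s4 · s1 · s2


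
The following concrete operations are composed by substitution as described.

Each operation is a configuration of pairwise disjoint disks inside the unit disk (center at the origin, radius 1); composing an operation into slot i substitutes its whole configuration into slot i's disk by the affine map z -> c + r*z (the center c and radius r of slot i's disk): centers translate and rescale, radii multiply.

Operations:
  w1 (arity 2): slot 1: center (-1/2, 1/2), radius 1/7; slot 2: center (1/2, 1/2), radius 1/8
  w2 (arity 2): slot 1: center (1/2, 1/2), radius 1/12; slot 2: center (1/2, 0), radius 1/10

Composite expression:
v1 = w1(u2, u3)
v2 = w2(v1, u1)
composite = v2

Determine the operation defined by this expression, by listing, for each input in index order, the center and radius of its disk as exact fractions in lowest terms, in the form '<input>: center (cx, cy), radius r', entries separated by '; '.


u1: center (1/2, 0), radius 1/10; u2: center (11/24, 13/24), radius 1/84; u3: center (13/24, 13/24), radius 1/96

Follow each u-input down from w2: c' goes to c + r*c', radius to r*r'.
u2: after 2 affine steps, its disk has center (11/24, 13/24), radius 1/84
u3: after 2 affine steps, its disk has center (13/24, 13/24), radius 1/96
u1: after 1 affine step, its disk has center (1/2, 0), radius 1/10


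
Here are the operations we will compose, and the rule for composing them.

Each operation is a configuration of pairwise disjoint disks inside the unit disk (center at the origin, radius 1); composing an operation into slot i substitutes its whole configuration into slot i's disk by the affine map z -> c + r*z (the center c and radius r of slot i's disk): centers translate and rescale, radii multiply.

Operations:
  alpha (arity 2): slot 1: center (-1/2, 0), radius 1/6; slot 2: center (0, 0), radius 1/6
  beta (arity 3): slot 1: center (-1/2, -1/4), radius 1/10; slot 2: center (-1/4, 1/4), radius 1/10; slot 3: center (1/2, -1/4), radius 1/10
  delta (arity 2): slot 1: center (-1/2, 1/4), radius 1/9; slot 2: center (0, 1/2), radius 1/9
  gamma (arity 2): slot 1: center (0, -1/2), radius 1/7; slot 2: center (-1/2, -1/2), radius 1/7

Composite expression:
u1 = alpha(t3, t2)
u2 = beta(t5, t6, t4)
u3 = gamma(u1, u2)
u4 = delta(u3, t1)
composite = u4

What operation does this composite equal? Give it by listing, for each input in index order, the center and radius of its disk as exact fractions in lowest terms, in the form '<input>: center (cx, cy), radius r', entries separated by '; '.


t1: center (0, 1/2), radius 1/9; t2: center (-1/2, 7/36), radius 1/378; t3: center (-32/63, 7/36), radius 1/378; t4: center (-23/42, 4/21), radius 1/630; t5: center (-71/126, 4/21), radius 1/630; t6: center (-47/84, 25/126), radius 1/630

Below delta, radii multiply path by path; the t-disk centers shift.
for t3, the 3-step affine chain lands on center (-32/63, 7/36), radius 1/378
for t2, the 3-step affine chain lands on center (-1/2, 7/36), radius 1/378
for t5, the 3-step affine chain lands on center (-71/126, 4/21), radius 1/630
for t6, the 3-step affine chain lands on center (-47/84, 25/126), radius 1/630
for t4, the 3-step affine chain lands on center (-23/42, 4/21), radius 1/630
for t1, the 1-step affine chain lands on center (0, 1/2), radius 1/9


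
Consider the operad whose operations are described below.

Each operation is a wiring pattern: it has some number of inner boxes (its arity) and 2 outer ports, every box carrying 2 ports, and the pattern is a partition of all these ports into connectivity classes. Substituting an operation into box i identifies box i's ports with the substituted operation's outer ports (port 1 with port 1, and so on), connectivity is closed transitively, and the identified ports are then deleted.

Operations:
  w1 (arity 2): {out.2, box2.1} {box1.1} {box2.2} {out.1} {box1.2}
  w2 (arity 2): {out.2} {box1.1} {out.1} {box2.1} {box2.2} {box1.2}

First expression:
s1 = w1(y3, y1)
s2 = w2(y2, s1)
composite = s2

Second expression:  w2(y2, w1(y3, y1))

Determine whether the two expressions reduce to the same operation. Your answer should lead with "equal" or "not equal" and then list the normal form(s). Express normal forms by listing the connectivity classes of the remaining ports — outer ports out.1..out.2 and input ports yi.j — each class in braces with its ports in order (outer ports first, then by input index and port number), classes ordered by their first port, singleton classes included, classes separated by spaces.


In normal form, the first expression is {out.1} {out.2} {y1.1} {y1.2} {y2.1} {y2.2} {y3.1} {y3.2}
In normal form, the second expression is {out.1} {out.2} {y1.1} {y1.2} {y2.1} {y2.2} {y3.1} {y3.2}
Same normal form: equal.

equal — both sides give {out.1} {out.2} {y1.1} {y1.2} {y2.1} {y2.2} {y3.1} {y3.2}


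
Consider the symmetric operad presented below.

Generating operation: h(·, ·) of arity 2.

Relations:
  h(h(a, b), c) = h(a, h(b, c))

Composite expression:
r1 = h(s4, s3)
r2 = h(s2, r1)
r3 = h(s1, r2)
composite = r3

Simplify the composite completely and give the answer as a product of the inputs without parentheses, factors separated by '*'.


s1 * s2 * s4 * s3

All parenthesizations of h agree; list the s-inputs left to right.
h(s4, s3) spells out as s4 * s3
h(s2, h(s4, s3)) spells out as s2 * s4 * s3
h(s1, h(s2, h(s4, s3))) spells out as s1 * s2 * s4 * s3


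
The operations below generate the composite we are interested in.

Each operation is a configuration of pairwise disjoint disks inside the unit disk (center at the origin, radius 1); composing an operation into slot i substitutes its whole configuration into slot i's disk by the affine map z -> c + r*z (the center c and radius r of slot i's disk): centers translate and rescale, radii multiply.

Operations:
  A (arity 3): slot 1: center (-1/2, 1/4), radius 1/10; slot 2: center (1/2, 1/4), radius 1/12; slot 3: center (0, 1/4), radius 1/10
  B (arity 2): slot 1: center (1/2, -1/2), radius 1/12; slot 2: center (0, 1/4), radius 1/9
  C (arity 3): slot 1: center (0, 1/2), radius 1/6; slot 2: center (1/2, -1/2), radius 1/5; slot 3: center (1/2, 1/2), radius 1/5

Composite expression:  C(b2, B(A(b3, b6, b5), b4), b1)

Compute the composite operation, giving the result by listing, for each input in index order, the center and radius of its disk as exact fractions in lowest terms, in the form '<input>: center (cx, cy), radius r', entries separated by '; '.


b1: center (1/2, 1/2), radius 1/5; b2: center (0, 1/2), radius 1/6; b3: center (71/120, -143/240), radius 1/600; b4: center (1/2, -9/20), radius 1/45; b5: center (3/5, -143/240), radius 1/600; b6: center (73/120, -143/240), radius 1/720


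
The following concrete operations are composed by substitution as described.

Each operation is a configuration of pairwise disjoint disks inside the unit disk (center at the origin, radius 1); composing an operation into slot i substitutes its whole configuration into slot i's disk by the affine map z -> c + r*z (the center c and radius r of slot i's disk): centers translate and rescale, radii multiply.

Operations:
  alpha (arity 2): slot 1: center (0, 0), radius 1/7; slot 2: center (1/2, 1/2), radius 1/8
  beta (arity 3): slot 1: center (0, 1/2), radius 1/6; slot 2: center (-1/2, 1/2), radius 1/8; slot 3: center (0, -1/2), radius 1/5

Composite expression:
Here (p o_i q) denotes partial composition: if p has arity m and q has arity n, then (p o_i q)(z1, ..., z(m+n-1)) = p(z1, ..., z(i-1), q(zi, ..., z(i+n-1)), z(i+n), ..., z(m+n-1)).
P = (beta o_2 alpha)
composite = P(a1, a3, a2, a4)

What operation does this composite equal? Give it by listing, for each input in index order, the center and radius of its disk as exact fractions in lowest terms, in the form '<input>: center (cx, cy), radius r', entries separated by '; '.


Nesting under beta composes maps z -> c + r*z down each a-path.
input a1: applying the 1 nested substitution gives center (0, 1/2), radius 1/6
input a3: applying the 2 nested substitutions gives center (-1/2, 1/2), radius 1/56
input a2: applying the 2 nested substitutions gives center (-7/16, 9/16), radius 1/64
input a4: applying the 1 nested substitution gives center (0, -1/2), radius 1/5

a1: center (0, 1/2), radius 1/6; a2: center (-7/16, 9/16), radius 1/64; a3: center (-1/2, 1/2), radius 1/56; a4: center (0, -1/2), radius 1/5


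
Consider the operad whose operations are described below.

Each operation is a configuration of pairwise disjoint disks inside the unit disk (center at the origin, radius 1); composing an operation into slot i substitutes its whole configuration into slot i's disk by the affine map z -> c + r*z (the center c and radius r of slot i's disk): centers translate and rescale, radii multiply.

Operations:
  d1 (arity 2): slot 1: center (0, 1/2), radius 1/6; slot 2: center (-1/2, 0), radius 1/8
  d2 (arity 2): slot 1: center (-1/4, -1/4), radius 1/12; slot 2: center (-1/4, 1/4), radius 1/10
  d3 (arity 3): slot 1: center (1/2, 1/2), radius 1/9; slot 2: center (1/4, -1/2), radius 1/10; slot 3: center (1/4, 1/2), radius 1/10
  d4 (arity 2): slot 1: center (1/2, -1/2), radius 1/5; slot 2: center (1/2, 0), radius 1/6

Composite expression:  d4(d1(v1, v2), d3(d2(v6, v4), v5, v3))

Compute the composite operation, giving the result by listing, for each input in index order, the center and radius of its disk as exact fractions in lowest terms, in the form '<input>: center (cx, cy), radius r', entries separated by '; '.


v1: center (1/2, -2/5), radius 1/30; v2: center (2/5, -1/2), radius 1/40; v3: center (13/24, 1/12), radius 1/60; v4: center (125/216, 19/216), radius 1/540; v5: center (13/24, -1/12), radius 1/60; v6: center (125/216, 17/216), radius 1/648


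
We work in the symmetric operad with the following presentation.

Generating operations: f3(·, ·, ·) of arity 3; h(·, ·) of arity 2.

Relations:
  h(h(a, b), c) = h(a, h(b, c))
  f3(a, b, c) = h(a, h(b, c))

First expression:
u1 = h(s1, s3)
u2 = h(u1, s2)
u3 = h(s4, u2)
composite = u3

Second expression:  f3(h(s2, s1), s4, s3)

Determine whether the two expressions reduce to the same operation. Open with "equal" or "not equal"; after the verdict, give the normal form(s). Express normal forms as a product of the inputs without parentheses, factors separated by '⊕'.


The first composite normalizes to s4 ⊕ s1 ⊕ s3 ⊕ s2
The second composite normalizes to s2 ⊕ s1 ⊕ s4 ⊕ s3
The forms do not match — not equal.

not equal: they reduce to s4 ⊕ s1 ⊕ s3 ⊕ s2 and s2 ⊕ s1 ⊕ s4 ⊕ s3


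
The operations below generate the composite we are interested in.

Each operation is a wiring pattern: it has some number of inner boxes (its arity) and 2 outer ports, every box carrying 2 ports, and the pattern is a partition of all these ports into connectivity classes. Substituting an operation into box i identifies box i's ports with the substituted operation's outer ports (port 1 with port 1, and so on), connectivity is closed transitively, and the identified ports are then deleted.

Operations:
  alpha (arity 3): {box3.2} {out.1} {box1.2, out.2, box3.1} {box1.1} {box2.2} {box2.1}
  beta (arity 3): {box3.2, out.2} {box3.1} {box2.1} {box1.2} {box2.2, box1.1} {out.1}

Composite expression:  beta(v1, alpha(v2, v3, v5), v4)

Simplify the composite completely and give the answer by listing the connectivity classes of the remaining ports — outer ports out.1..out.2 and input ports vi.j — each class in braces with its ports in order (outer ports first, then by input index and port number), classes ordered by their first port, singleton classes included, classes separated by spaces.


{out.1} {out.2, v4.2} {v1.1, v2.2, v5.1} {v1.2} {v2.1} {v3.1} {v3.2} {v4.1} {v5.2}


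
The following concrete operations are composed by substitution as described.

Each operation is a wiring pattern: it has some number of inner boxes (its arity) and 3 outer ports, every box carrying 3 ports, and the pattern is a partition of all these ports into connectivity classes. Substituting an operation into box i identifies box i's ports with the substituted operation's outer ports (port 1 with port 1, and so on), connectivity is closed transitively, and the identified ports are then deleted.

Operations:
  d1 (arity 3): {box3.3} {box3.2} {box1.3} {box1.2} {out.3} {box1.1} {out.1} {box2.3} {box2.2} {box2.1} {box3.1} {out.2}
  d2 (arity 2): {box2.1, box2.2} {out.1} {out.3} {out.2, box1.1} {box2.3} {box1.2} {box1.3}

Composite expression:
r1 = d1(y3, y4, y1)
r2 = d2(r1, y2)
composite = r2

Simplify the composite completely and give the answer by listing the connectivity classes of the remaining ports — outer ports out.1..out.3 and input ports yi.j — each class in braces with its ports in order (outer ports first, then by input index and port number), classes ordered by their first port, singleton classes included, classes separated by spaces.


Reachability decides: close wires over d2-identified ports.
through d1, on inputs (y3, y4, y1): {out.1} {out.2} {out.3} {y1.1} {y1.2} {y1.3} {y3.1} {y3.2} {y3.3} {y4.1} {y4.2} {y4.3} (out.j = stage outer ports)
through d2, on inputs (y3, y4, y1, y2): {out.1} {out.2} {out.3} {y1.1} {y1.2} {y1.3} {y2.1, y2.2} {y2.3} {y3.1} {y3.2} {y3.3} {y4.1} {y4.2} {y4.3} (out.j = stage outer ports)

{out.1} {out.2} {out.3} {y1.1} {y1.2} {y1.3} {y2.1, y2.2} {y2.3} {y3.1} {y3.2} {y3.3} {y4.1} {y4.2} {y4.3}


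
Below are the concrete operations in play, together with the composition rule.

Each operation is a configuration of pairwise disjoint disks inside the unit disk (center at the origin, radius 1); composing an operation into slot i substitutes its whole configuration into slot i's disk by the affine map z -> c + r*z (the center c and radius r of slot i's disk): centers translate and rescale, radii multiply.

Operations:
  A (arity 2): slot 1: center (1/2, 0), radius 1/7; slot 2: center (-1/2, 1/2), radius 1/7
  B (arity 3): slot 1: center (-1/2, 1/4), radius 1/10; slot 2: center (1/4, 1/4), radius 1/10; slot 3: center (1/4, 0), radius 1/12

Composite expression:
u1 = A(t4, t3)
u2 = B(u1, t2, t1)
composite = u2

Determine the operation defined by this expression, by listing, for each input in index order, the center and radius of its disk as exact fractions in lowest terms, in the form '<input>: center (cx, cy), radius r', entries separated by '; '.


Affine substitution under B: radii multiply and t-centers shift.
input t4: composing its 2 substitution steps yields center (-9/20, 1/4), radius 1/70
input t3: composing its 2 substitution steps yields center (-11/20, 3/10), radius 1/70
input t2: composing its 1 substitution step yields center (1/4, 1/4), radius 1/10
input t1: composing its 1 substitution step yields center (1/4, 0), radius 1/12

t1: center (1/4, 0), radius 1/12; t2: center (1/4, 1/4), radius 1/10; t3: center (-11/20, 3/10), radius 1/70; t4: center (-9/20, 1/4), radius 1/70


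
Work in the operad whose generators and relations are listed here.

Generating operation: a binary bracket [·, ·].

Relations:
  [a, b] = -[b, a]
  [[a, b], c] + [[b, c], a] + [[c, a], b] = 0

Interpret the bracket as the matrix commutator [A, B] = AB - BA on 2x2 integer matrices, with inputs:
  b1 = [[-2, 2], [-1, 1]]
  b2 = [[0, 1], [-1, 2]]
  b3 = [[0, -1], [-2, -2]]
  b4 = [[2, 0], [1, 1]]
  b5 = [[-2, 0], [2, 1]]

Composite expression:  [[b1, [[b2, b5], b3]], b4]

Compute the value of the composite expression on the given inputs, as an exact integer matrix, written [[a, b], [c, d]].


[[26, -26], [-4, -26]]

[b2, b5] = [[2, 3], [7, -2]]
[[b2, b5], b3] = [[1, -10], [22, -1]]
[b1, [[b2, b5], b3]] = [[34, 26], [64, -34]]
[[b1, [[b2, b5], b3]], b4] = [[26, -26], [-4, -26]]


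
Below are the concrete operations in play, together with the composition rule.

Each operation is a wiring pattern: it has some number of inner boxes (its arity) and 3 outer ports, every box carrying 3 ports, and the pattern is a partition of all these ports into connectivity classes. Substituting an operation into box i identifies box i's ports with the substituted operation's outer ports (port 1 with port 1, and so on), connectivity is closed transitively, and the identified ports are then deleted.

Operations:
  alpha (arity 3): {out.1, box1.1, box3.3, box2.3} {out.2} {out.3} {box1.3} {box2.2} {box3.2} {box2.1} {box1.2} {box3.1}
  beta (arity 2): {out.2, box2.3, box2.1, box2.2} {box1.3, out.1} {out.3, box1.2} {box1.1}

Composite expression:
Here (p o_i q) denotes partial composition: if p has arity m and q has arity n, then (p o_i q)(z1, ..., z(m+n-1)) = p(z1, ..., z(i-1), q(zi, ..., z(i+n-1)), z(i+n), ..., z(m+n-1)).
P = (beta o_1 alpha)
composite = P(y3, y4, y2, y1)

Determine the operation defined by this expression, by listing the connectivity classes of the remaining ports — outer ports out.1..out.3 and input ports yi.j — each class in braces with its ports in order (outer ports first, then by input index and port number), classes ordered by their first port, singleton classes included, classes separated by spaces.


Reachability decides: close wires over beta-identified ports.
through alpha, on inputs (y3, y4, y2): {out.1, y2.3, y3.1, y4.3} {out.2} {out.3} {y2.1} {y2.2} {y3.2} {y3.3} {y4.1} {y4.2} (out.j = stage outer ports)
through beta, on inputs (y3, y4, y2, y1): {out.1} {out.2, y1.1, y1.2, y1.3} {out.3} {y2.1} {y2.2} {y2.3, y3.1, y4.3} {y3.2} {y3.3} {y4.1} {y4.2} (out.j = stage outer ports)

{out.1} {out.2, y1.1, y1.2, y1.3} {out.3} {y2.1} {y2.2} {y2.3, y3.1, y4.3} {y3.2} {y3.3} {y4.1} {y4.2}


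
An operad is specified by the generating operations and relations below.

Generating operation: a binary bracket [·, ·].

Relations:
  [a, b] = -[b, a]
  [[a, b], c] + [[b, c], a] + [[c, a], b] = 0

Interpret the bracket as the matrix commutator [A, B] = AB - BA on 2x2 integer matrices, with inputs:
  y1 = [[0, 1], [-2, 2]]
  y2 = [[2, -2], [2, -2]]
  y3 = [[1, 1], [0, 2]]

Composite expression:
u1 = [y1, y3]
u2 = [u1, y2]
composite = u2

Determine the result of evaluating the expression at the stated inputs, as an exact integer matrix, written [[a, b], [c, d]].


[[2, -4], [0, -2]]

[y1, y3] = [[2, -1], [2, -2]]
[[y1, y3], y2] = [[2, -4], [0, -2]]


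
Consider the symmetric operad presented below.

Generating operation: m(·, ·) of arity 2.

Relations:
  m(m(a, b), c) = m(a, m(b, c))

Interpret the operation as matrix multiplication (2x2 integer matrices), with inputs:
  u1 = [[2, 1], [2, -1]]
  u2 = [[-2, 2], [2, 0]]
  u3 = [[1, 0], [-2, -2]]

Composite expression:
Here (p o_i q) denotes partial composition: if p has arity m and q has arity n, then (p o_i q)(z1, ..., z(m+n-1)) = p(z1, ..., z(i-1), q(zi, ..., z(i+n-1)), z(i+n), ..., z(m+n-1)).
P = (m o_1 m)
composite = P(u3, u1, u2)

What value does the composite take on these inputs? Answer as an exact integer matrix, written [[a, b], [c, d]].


m(u3, u1) = [[2, 1], [-8, 0]]
m(m(u3, u1), u2) = [[-2, 4], [16, -16]]

[[-2, 4], [16, -16]]


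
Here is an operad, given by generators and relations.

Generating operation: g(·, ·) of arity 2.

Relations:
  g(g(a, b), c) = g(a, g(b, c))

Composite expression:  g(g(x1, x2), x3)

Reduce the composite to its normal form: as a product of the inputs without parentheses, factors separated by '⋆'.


x1 ⋆ x2 ⋆ x3

Every regrouping of g is equal, so read the x-inputs in written order.
g(x1, x2) linearizes to x1 ⋆ x2
g(g(x1, x2), x3) linearizes to x1 ⋆ x2 ⋆ x3


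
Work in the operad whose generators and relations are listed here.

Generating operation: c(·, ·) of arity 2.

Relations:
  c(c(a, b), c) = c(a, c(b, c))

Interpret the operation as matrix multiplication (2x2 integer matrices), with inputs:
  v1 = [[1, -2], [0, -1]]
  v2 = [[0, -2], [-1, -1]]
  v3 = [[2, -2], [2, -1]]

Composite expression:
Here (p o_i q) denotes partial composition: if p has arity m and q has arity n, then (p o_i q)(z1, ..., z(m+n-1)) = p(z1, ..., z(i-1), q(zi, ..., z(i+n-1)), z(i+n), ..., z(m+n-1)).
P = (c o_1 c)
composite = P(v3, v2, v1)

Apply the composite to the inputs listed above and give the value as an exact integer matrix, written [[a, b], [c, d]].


[[2, -2], [1, 1]]


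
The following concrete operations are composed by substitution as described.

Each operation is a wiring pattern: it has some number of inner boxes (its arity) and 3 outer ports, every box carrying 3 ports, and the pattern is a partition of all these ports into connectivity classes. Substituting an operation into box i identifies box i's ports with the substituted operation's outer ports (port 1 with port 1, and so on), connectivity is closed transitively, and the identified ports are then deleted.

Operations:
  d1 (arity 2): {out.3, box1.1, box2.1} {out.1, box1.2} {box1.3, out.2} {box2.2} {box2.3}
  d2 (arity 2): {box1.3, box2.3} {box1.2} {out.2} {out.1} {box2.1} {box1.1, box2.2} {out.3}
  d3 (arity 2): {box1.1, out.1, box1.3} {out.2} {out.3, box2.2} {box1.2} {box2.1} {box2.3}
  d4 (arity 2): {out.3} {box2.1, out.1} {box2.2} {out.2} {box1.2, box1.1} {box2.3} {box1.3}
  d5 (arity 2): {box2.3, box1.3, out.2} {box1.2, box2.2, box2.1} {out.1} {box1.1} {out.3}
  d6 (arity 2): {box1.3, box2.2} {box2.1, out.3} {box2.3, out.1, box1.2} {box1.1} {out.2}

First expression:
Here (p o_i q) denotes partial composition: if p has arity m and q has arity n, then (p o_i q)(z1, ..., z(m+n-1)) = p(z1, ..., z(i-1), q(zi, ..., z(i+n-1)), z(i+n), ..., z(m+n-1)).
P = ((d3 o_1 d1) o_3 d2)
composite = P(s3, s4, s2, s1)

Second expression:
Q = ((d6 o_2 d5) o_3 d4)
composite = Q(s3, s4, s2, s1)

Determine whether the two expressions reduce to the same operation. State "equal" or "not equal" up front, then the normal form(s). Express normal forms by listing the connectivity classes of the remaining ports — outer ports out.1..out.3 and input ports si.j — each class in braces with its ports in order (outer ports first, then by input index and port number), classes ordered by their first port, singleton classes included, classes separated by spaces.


The first composite normalizes to {out.1, s3.1, s3.2, s4.1} {out.2} {out.3} {s1.1} {s1.2, s2.1} {s1.3, s2.3} {s2.2} {s3.3} {s4.2} {s4.3}
The second composite normalizes to {out.1, s3.2} {out.2} {out.3} {s1.1, s4.2} {s1.2} {s1.3} {s2.1, s2.2} {s2.3} {s3.1} {s3.3, s4.3} {s4.1}
They disagree, so not equal.

not equal: they reduce to {out.1, s3.1, s3.2, s4.1} {out.2} {out.3} {s1.1} {s1.2, s2.1} {s1.3, s2.3} {s2.2} {s3.3} {s4.2} {s4.3} and {out.1, s3.2} {out.2} {out.3} {s1.1, s4.2} {s1.2} {s1.3} {s2.1, s2.2} {s2.3} {s3.1} {s3.3, s4.3} {s4.1}


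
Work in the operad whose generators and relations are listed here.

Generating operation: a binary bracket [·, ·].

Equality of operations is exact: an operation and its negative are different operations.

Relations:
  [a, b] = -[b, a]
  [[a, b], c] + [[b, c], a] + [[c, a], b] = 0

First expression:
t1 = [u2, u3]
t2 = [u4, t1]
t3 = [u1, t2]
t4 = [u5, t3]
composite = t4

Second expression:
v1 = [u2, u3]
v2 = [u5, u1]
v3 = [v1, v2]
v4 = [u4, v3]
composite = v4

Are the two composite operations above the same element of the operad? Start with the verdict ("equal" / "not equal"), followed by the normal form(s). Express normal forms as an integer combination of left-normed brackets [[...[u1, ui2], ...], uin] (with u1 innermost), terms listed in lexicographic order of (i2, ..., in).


Normal form of the first expression: [[[[u1, u2], u3], u4], u5] - [[[[u1, u3], u2], u4], u5] - [[[[u1, u4], u2], u3], u5] + [[[[u1, u4], u3], u2], u5]
Normal form of the second expression: -[[[[u1, u5], u2], u3], u4] + [[[[u1, u5], u3], u2], u4]
The normal forms differ: not equal.

not equal; the first gives [[[[u1, u2], u3], u4], u5] - [[[[u1, u3], u2], u4], u5] - [[[[u1, u4], u2], u3], u5] + [[[[u1, u4], u3], u2], u5] and the second -[[[[u1, u5], u2], u3], u4] + [[[[u1, u5], u3], u2], u4]


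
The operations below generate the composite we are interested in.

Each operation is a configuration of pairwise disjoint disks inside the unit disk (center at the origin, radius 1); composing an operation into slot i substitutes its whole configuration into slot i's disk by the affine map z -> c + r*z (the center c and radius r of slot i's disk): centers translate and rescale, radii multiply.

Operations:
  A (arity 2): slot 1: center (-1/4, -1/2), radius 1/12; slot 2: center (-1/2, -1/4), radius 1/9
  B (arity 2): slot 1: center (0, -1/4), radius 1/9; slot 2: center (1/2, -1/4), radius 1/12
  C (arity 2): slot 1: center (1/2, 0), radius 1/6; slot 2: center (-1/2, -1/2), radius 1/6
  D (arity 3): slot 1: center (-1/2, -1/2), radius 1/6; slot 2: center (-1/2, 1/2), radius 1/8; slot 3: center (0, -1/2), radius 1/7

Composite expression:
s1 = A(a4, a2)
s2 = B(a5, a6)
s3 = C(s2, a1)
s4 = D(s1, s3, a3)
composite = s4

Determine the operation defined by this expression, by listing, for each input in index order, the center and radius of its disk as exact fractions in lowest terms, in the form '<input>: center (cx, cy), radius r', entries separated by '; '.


a1: center (-9/16, 7/16), radius 1/48; a2: center (-7/12, -13/24), radius 1/54; a3: center (0, -1/2), radius 1/7; a4: center (-13/24, -7/12), radius 1/72; a5: center (-7/16, 95/192), radius 1/432; a6: center (-41/96, 95/192), radius 1/576
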